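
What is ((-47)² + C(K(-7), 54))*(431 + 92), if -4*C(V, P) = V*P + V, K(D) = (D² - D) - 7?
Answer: 3211743/4 ≈ 8.0294e+5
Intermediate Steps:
K(D) = -7 + D² - D
C(V, P) = -V/4 - P*V/4 (C(V, P) = -(V*P + V)/4 = -(P*V + V)/4 = -(V + P*V)/4 = -V/4 - P*V/4)
((-47)² + C(K(-7), 54))*(431 + 92) = ((-47)² - (-7 + (-7)² - 1*(-7))*(1 + 54)/4)*(431 + 92) = (2209 - ¼*(-7 + 49 + 7)*55)*523 = (2209 - ¼*49*55)*523 = (2209 - 2695/4)*523 = (6141/4)*523 = 3211743/4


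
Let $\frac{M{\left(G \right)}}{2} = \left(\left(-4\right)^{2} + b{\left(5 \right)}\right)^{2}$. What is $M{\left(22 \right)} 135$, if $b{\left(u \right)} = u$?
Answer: $119070$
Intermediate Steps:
$M{\left(G \right)} = 882$ ($M{\left(G \right)} = 2 \left(\left(-4\right)^{2} + 5\right)^{2} = 2 \left(16 + 5\right)^{2} = 2 \cdot 21^{2} = 2 \cdot 441 = 882$)
$M{\left(22 \right)} 135 = 882 \cdot 135 = 119070$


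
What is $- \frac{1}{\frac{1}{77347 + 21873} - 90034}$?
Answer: $\frac{99220}{8933173479} \approx 1.1107 \cdot 10^{-5}$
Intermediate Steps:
$- \frac{1}{\frac{1}{77347 + 21873} - 90034} = - \frac{1}{\frac{1}{99220} - 90034} = - \frac{1}{- \frac{8933173479}{99220}} = \left(-1\right) \left(- \frac{99220}{8933173479}\right) = \frac{99220}{8933173479}$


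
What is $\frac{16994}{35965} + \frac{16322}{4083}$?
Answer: $\frac{656407232}{146845095} \approx 4.4701$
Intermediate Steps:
$\frac{16994}{35965} + \frac{16322}{4083} = \frac{656407232}{146845095}$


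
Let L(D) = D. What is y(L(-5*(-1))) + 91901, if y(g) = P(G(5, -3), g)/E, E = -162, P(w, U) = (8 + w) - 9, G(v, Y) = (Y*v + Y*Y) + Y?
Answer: 7443986/81 ≈ 91901.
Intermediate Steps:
G(v, Y) = Y + Y² + Y*v (G(v, Y) = (Y*v + Y²) + Y = (Y² + Y*v) + Y = Y + Y² + Y*v)
P(w, U) = -1 + w
y(g) = 5/81 (y(g) = (-1 - 3*(1 - 3 + 5))/(-162) = (-1 - 3*3)*(-1/162) = (-1 - 9)*(-1/162) = -10*(-1/162) = 5/81)
y(L(-5*(-1))) + 91901 = 5/81 + 91901 = 7443986/81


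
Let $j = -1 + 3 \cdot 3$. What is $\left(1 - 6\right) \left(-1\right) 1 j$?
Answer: $40$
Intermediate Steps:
$j = 8$ ($j = -1 + 9 = 8$)
$\left(1 - 6\right) \left(-1\right) 1 j = \left(1 - 6\right) \left(-1\right) 1 \cdot 8 = \left(-5\right) \left(-1\right) 1 \cdot 8 = 5 \cdot 1 \cdot 8 = 5 \cdot 8 = 40$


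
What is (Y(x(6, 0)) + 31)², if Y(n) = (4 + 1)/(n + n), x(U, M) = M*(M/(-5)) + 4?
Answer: 64009/64 ≈ 1000.1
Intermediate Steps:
x(U, M) = 4 - M²/5 (x(U, M) = M*(M*(-⅕)) + 4 = M*(-M/5) + 4 = -M²/5 + 4 = 4 - M²/5)
Y(n) = 5/(2*n) (Y(n) = 5/((2*n)) = 5*(1/(2*n)) = 5/(2*n))
(Y(x(6, 0)) + 31)² = (5/(2*(4 - ⅕*0²)) + 31)² = (5/(2*(4 - ⅕*0)) + 31)² = (5/(2*(4 + 0)) + 31)² = ((5/2)/4 + 31)² = ((5/2)*(¼) + 31)² = (5/8 + 31)² = (253/8)² = 64009/64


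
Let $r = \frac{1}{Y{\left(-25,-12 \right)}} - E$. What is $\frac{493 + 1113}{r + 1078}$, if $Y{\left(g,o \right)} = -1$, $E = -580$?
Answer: $\frac{1606}{1657} \approx 0.96922$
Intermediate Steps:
$r = 579$ ($r = \frac{1}{-1} - -580 = -1 + 580 = 579$)
$\frac{493 + 1113}{r + 1078} = \frac{493 + 1113}{579 + 1078} = \frac{1606}{1657}$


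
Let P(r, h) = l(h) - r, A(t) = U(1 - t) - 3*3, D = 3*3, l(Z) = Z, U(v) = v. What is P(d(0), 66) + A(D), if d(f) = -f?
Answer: 49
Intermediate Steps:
D = 9
A(t) = -8 - t (A(t) = (1 - t) - 3*3 = (1 - t) - 9 = -8 - t)
P(r, h) = h - r
P(d(0), 66) + A(D) = (66 - (-1)*0) + (-8 - 1*9) = (66 - 1*0) + (-8 - 9) = (66 + 0) - 17 = 66 - 17 = 49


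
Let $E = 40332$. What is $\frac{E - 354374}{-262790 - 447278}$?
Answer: $\frac{157021}{355034} \approx 0.44227$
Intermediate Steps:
$\frac{E - 354374}{-262790 - 447278} = \frac{40332 - 354374}{-262790 - 447278} = - \frac{314042}{-710068} = \left(-314042\right) \left(- \frac{1}{710068}\right) = \frac{157021}{355034}$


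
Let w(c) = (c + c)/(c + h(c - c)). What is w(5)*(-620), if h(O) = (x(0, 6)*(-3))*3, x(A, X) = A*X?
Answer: -1240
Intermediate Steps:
h(O) = 0 (h(O) = ((0*6)*(-3))*3 = (0*(-3))*3 = 0*3 = 0)
w(c) = 2 (w(c) = (c + c)/(c + 0) = (2*c)/c = 2)
w(5)*(-620) = 2*(-620) = -1240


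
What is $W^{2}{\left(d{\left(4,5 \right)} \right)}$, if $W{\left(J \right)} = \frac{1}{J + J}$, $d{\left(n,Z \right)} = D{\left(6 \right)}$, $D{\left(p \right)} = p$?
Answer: $\frac{1}{144} \approx 0.0069444$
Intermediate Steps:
$d{\left(n,Z \right)} = 6$
$W{\left(J \right)} = \frac{1}{2 J}$
$W^{2}{\left(d{\left(4,5 \right)} \right)} = \left(\frac{1}{2 \cdot 6}\right)^{2} = \left(\frac{1}{2} \cdot \frac{1}{6}\right)^{2} = \left(\frac{1}{12}\right)^{2} = \frac{1}{144}$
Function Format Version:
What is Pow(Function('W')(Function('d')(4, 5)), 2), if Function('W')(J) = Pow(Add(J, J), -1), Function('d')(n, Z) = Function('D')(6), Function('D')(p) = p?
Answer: Rational(1, 144) ≈ 0.0069444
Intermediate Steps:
Function('d')(n, Z) = 6
Function('W')(J) = Mul(Rational(1, 2), Pow(J, -1)) (Function('W')(J) = Pow(Mul(2, J), -1) = Mul(Rational(1, 2), Pow(J, -1)))
Pow(Function('W')(Function('d')(4, 5)), 2) = Pow(Mul(Rational(1, 2), Pow(6, -1)), 2) = Pow(Mul(Rational(1, 2), Rational(1, 6)), 2) = Pow(Rational(1, 12), 2) = Rational(1, 144)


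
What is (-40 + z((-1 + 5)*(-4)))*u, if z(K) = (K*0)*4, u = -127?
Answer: 5080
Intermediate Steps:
z(K) = 0 (z(K) = 0*4 = 0)
(-40 + z((-1 + 5)*(-4)))*u = (-40 + 0)*(-127) = -40*(-127) = 5080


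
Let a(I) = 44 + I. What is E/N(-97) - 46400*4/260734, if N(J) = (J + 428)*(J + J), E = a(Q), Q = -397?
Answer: -5913039649/8371386538 ≈ -0.70634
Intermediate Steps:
E = -353 (E = 44 - 397 = -353)
N(J) = 2*J*(428 + J) (N(J) = (428 + J)*(2*J) = 2*J*(428 + J))
E/N(-97) - 46400*4/260734 = -353*(-1/(194*(428 - 97))) - 46400*4/260734 = -353/(2*(-97)*331) - 1600*116*(1/260734) = -353/(-64214) - 185600*1/260734 = -353*(-1/64214) - 92800/130367 = 353/64214 - 92800/130367 = -5913039649/8371386538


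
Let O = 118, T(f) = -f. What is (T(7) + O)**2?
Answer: 12321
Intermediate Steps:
(T(7) + O)**2 = (-1*7 + 118)**2 = (-7 + 118)**2 = 111**2 = 12321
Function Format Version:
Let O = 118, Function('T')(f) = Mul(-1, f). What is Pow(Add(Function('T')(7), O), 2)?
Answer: 12321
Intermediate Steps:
Pow(Add(Function('T')(7), O), 2) = Pow(Add(Mul(-1, 7), 118), 2) = Pow(Add(-7, 118), 2) = Pow(111, 2) = 12321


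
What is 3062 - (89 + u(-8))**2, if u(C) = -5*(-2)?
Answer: -6739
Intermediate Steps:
u(C) = 10
3062 - (89 + u(-8))**2 = 3062 - (89 + 10)**2 = 3062 - 1*99**2 = 3062 - 1*9801 = 3062 - 9801 = -6739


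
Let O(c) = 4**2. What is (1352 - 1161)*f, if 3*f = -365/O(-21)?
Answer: -69715/48 ≈ -1452.4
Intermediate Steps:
O(c) = 16
f = -365/48 (f = (-365/16)/3 = (-365*1/16)/3 = (1/3)*(-365/16) = -365/48 ≈ -7.6042)
(1352 - 1161)*f = (1352 - 1161)*(-365/48) = 191*(-365/48) = -69715/48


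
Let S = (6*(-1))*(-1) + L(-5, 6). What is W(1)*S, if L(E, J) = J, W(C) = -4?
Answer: -48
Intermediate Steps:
S = 12 (S = (6*(-1))*(-1) + 6 = -6*(-1) + 6 = 6 + 6 = 12)
W(1)*S = -4*12 = -48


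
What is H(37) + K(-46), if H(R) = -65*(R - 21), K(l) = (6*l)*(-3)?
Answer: -212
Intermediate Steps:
K(l) = -18*l
H(R) = 1365 - 65*R (H(R) = -65*(-21 + R) = 1365 - 65*R)
H(37) + K(-46) = (1365 - 65*37) - 18*(-46) = (1365 - 2405) + 828 = -1040 + 828 = -212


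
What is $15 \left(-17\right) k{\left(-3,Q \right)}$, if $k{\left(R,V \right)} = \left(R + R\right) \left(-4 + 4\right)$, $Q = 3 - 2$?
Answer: $0$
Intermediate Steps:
$Q = 1$ ($Q = 3 - 2 = 1$)
$k{\left(R,V \right)} = 0$ ($k{\left(R,V \right)} = 2 R 0 = 0$)
$15 \left(-17\right) k{\left(-3,Q \right)} = 15 \left(-17\right) 0 = \left(-255\right) 0 = 0$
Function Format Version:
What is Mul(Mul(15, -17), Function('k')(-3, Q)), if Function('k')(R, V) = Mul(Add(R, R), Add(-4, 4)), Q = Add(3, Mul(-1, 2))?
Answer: 0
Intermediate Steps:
Q = 1 (Q = Add(3, -2) = 1)
Function('k')(R, V) = 0 (Function('k')(R, V) = Mul(Mul(2, R), 0) = 0)
Mul(Mul(15, -17), Function('k')(-3, Q)) = Mul(Mul(15, -17), 0) = Mul(-255, 0) = 0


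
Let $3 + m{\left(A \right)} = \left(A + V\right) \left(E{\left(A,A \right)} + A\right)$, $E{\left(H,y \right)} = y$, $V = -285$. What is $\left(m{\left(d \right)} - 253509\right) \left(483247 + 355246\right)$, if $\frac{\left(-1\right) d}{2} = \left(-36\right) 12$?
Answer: $626354271000$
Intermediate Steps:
$d = 864$ ($d = - 2 \left(\left(-36\right) 12\right) = \left(-2\right) \left(-432\right) = 864$)
$m{\left(A \right)} = -3 + 2 A \left(-285 + A\right)$ ($m{\left(A \right)} = -3 + \left(A - 285\right) \left(A + A\right) = -3 + \left(-285 + A\right) 2 A = -3 + 2 A \left(-285 + A\right)$)
$\left(m{\left(d \right)} - 253509\right) \left(483247 + 355246\right) = \left(\left(-3 - 492480 + 2 \cdot 864^{2}\right) - 253509\right) \left(483247 + 355246\right) = \left(\left(-3 - 492480 + 2 \cdot 746496\right) - 253509\right) 838493 = \left(\left(-3 - 492480 + 1492992\right) - 253509\right) 838493 = \left(1000509 - 253509\right) 838493 = 747000 \cdot 838493 = 626354271000$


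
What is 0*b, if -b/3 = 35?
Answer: 0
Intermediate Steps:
b = -105 (b = -3*35 = -105)
0*b = 0*(-105) = 0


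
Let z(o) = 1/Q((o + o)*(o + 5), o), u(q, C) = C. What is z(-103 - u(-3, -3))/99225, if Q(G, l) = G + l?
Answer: 1/1875352500 ≈ 5.3323e-10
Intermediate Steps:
z(o) = 1/(o + 2*o*(5 + o)) (z(o) = 1/((o + o)*(o + 5) + o) = 1/((2*o)*(5 + o) + o) = 1/(2*o*(5 + o) + o) = 1/(o + 2*o*(5 + o)))
z(-103 - u(-3, -3))/99225 = (1/((-103 - 1*(-3))*(11 + 2*(-103 - 1*(-3)))))/99225 = (1/((-103 + 3)*(11 + 2*(-103 + 3))))*(1/99225) = (1/((-100)*(11 + 2*(-100))))*(1/99225) = -1/(100*(11 - 200))*(1/99225) = -1/100/(-189)*(1/99225) = -1/100*(-1/189)*(1/99225) = (1/18900)*(1/99225) = 1/1875352500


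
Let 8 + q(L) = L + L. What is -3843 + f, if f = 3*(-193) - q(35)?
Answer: -4484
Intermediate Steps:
q(L) = -8 + 2*L (q(L) = -8 + (L + L) = -8 + 2*L)
f = -641 (f = 3*(-193) - (-8 + 2*35) = -579 - (-8 + 70) = -579 - 1*62 = -579 - 62 = -641)
-3843 + f = -3843 - 641 = -4484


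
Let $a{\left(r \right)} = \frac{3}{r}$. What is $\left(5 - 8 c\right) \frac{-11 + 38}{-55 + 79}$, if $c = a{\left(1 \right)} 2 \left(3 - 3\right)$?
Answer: $\frac{45}{8} \approx 5.625$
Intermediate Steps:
$c = 0$ ($c = \frac{3}{1} \cdot 2 \left(3 - 3\right) = 3 \cdot 1 \cdot 2 \cdot 0 = 3 \cdot 2 \cdot 0 = 6 \cdot 0 = 0$)
$\left(5 - 8 c\right) \frac{-11 + 38}{-55 + 79} = \left(5 - 0\right) \frac{-11 + 38}{-55 + 79} = \left(5 + 0\right) \frac{27}{24} = 5 \cdot 27 \cdot \frac{1}{24} = 5 \cdot \frac{9}{8} = \frac{45}{8}$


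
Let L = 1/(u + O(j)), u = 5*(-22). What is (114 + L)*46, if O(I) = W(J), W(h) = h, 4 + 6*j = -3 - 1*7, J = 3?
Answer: 561062/107 ≈ 5243.6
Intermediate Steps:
j = -7/3 (j = -⅔ + (-3 - 1*7)/6 = -⅔ + (-3 - 7)/6 = -⅔ + (⅙)*(-10) = -⅔ - 5/3 = -7/3 ≈ -2.3333)
u = -110
O(I) = 3
L = -1/107 (L = 1/(-110 + 3) = 1/(-107) = -1/107 ≈ -0.0093458)
(114 + L)*46 = (114 - 1/107)*46 = (12197/107)*46 = 561062/107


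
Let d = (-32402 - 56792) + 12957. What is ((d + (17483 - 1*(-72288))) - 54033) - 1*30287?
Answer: -70786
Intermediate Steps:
d = -76237 (d = -89194 + 12957 = -76237)
((d + (17483 - 1*(-72288))) - 54033) - 1*30287 = ((-76237 + (17483 - 1*(-72288))) - 54033) - 1*30287 = ((-76237 + (17483 + 72288)) - 54033) - 30287 = ((-76237 + 89771) - 54033) - 30287 = (13534 - 54033) - 30287 = -40499 - 30287 = -70786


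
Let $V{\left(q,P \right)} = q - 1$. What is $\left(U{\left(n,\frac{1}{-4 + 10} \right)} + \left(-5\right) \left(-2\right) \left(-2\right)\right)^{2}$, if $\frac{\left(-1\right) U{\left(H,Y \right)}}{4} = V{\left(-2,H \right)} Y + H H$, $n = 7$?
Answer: $45796$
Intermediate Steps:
$V{\left(q,P \right)} = -1 + q$
$U{\left(H,Y \right)} = - 4 H^{2} + 12 Y$ ($U{\left(H,Y \right)} = - 4 \left(\left(-1 - 2\right) Y + H H\right) = - 4 \left(- 3 Y + H^{2}\right) = - 4 \left(H^{2} - 3 Y\right) = - 4 H^{2} + 12 Y$)
$\left(U{\left(n,\frac{1}{-4 + 10} \right)} + \left(-5\right) \left(-2\right) \left(-2\right)\right)^{2} = \left(\left(- 4 \cdot 7^{2} + \frac{12}{-4 + 10}\right) + \left(-5\right) \left(-2\right) \left(-2\right)\right)^{2} = \left(\left(\left(-4\right) 49 + \frac{12}{6}\right) + 10 \left(-2\right)\right)^{2} = \left(\left(-196 + 12 \cdot \frac{1}{6}\right) - 20\right)^{2} = \left(\left(-196 + 2\right) - 20\right)^{2} = \left(-194 - 20\right)^{2} = \left(-214\right)^{2} = 45796$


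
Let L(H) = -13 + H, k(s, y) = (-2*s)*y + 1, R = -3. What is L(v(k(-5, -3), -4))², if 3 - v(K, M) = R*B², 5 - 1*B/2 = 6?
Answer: 4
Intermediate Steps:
B = -2 (B = 10 - 2*6 = 10 - 12 = -2)
k(s, y) = 1 - 2*s*y (k(s, y) = -2*s*y + 1 = 1 - 2*s*y)
v(K, M) = 15 (v(K, M) = 3 - (-3)*(-2)² = 3 - (-3)*4 = 3 - 1*(-12) = 3 + 12 = 15)
L(v(k(-5, -3), -4))² = (-13 + 15)² = 2² = 4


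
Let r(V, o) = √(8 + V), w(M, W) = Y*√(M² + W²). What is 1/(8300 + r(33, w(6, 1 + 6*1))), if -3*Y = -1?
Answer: 8300/68889959 - √41/68889959 ≈ 0.00012039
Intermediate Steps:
Y = ⅓ (Y = -⅓*(-1) = ⅓ ≈ 0.33333)
w(M, W) = √(M² + W²)/3
1/(8300 + r(33, w(6, 1 + 6*1))) = 1/(8300 + √(8 + 33)) = 1/(8300 + √41)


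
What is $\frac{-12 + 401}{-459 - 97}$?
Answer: $- \frac{389}{556} \approx -0.69964$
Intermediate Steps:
$\frac{-12 + 401}{-459 - 97} = \frac{389}{-556} = 389 \left(- \frac{1}{556}\right) = - \frac{389}{556}$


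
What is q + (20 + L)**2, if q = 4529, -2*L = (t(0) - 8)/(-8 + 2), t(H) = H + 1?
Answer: 706465/144 ≈ 4906.0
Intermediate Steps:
t(H) = 1 + H
L = -7/12 (L = -((1 + 0) - 8)/(2*(-8 + 2)) = -(1 - 8)/(2*(-6)) = -(-7)*(-1)/(2*6) = -1/2*7/6 = -7/12 ≈ -0.58333)
q + (20 + L)**2 = 4529 + (20 - 7/12)**2 = 4529 + (233/12)**2 = 4529 + 54289/144 = 706465/144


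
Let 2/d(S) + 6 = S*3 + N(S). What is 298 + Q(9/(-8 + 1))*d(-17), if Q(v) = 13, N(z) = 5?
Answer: 595/2 ≈ 297.50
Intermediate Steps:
d(S) = 2/(-1 + 3*S) (d(S) = 2/(-6 + (S*3 + 5)) = 2/(-6 + (3*S + 5)) = 2/(-6 + (5 + 3*S)) = 2/(-1 + 3*S))
298 + Q(9/(-8 + 1))*d(-17) = 298 + 13*(2/(-1 + 3*(-17))) = 298 + 13*(2/(-1 - 51)) = 298 + 13*(2/(-52)) = 298 + 13*(2*(-1/52)) = 298 + 13*(-1/26) = 298 - ½ = 595/2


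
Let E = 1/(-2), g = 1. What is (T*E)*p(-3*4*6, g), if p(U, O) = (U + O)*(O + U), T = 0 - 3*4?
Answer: 30246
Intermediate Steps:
T = -12 (T = 0 - 12 = -12)
E = -½ ≈ -0.50000
p(U, O) = (O + U)² (p(U, O) = (O + U)*(O + U) = (O + U)²)
(T*E)*p(-3*4*6, g) = (-12*(-½))*(1 - 3*4*6)² = 6*(1 - 12*6)² = 6*(1 - 72)² = 6*(-71)² = 6*5041 = 30246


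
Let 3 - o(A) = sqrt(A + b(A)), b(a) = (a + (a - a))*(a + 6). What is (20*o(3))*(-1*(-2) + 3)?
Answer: 300 - 100*sqrt(30) ≈ -247.72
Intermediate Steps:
b(a) = a*(6 + a) (b(a) = (a + 0)*(6 + a) = a*(6 + a))
o(A) = 3 - sqrt(A + A*(6 + A))
(20*o(3))*(-1*(-2) + 3) = (20*(3 - sqrt(3*(7 + 3))))*(-1*(-2) + 3) = (20*(3 - sqrt(3*10)))*(2 + 3) = (20*(3 - sqrt(30)))*5 = (60 - 20*sqrt(30))*5 = 300 - 100*sqrt(30)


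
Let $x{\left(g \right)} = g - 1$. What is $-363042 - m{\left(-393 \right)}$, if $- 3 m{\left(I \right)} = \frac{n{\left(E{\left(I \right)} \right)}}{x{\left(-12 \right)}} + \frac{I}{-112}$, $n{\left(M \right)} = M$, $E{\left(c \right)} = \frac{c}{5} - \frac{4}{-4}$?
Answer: $- \frac{7928768279}{21840} \approx -3.6304 \cdot 10^{5}$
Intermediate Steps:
$E{\left(c \right)} = 1 + \frac{c}{5}$ ($E{\left(c \right)} = c \frac{1}{5} - -1 = \frac{c}{5} + 1 = 1 + \frac{c}{5}$)
$x{\left(g \right)} = -1 + g$ ($x{\left(g \right)} = g - 1 = -1 + g$)
$m{\left(I \right)} = \frac{1}{39} + \frac{59 I}{7280}$ ($m{\left(I \right)} = - \frac{\frac{1 + \frac{I}{5}}{-1 - 12} + \frac{I}{-112}}{3} = - \frac{\frac{1 + \frac{I}{5}}{-13} + I \left(- \frac{1}{112}\right)}{3} = - \frac{\left(1 + \frac{I}{5}\right) \left(- \frac{1}{13}\right) - \frac{I}{112}}{3} = - \frac{\left(- \frac{1}{13} - \frac{I}{65}\right) - \frac{I}{112}}{3} = - \frac{- \frac{1}{13} - \frac{177 I}{7280}}{3} = \frac{1}{39} + \frac{59 I}{7280}$)
$-363042 - m{\left(-393 \right)} = -363042 - \left(\frac{1}{39} + \frac{59}{7280} \left(-393\right)\right) = -363042 - \left(\frac{1}{39} - \frac{23187}{7280}\right) = -363042 - - \frac{69001}{21840} = -363042 + \frac{69001}{21840} = - \frac{7928768279}{21840}$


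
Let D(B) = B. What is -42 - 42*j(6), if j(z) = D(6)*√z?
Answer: -42 - 252*√6 ≈ -659.27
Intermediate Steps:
j(z) = 6*√z
-42 - 42*j(6) = -42 - 252*√6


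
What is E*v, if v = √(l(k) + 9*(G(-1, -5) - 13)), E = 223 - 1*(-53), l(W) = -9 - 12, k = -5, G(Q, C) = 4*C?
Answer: 276*I*√318 ≈ 4921.8*I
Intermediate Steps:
l(W) = -21
E = 276 (E = 223 + 53 = 276)
v = I*√318 (v = √(-21 + 9*(4*(-5) - 13)) = √(-21 + 9*(-20 - 13)) = √(-21 + 9*(-33)) = √(-21 - 297) = √(-318) = I*√318 ≈ 17.833*I)
E*v = 276*(I*√318) = 276*I*√318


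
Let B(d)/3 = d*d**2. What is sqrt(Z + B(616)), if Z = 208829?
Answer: sqrt(701443517) ≈ 26485.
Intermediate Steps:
B(d) = 3*d**3 (B(d) = 3*(d*d**2) = 3*d**3)
sqrt(Z + B(616)) = sqrt(208829 + 3*616**3) = sqrt(208829 + 3*233744896) = sqrt(208829 + 701234688) = sqrt(701443517)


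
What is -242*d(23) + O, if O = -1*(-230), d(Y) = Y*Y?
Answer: -127788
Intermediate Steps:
d(Y) = Y²
O = 230
-242*d(23) + O = -242*23² + 230 = -242*529 + 230 = -128018 + 230 = -127788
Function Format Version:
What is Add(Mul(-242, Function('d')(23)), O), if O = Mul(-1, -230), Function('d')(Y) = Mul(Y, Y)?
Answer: -127788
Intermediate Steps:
Function('d')(Y) = Pow(Y, 2)
O = 230
Add(Mul(-242, Function('d')(23)), O) = Add(Mul(-242, Pow(23, 2)), 230) = Add(Mul(-242, 529), 230) = Add(-128018, 230) = -127788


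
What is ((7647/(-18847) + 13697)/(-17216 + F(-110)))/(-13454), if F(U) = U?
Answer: 64534928/1098327790847 ≈ 5.8757e-5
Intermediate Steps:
((7647/(-18847) + 13697)/(-17216 + F(-110)))/(-13454) = ((7647/(-18847) + 13697)/(-17216 - 110))/(-13454) = ((7647*(-1/18847) + 13697)/(-17326))*(-1/13454) = ((-7647/18847 + 13697)*(-1/17326))*(-1/13454) = ((258139712/18847)*(-1/17326))*(-1/13454) = -129069856/163271561*(-1/13454) = 64534928/1098327790847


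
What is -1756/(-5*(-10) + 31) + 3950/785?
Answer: -211702/12717 ≈ -16.647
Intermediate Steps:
-1756/(-5*(-10) + 31) + 3950/785 = -1756/(50 + 31) + 3950*(1/785) = -1756/81 + 790/157 = -211702/12717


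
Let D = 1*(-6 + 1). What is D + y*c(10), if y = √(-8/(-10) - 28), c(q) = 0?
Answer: -5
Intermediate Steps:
y = 2*I*√170/5 (y = √(-8*(-⅒) - 28) = √(⅘ - 28) = √(-136/5) = 2*I*√170/5 ≈ 5.2154*I)
D = -5 (D = 1*(-5) = -5)
D + y*c(10) = -5 + (2*I*√170/5)*0 = -5 + 0 = -5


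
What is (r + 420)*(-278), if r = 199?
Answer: -172082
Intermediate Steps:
(r + 420)*(-278) = (199 + 420)*(-278) = 619*(-278) = -172082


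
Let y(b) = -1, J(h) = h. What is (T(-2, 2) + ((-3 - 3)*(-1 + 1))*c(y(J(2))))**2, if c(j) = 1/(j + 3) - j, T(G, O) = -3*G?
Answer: 36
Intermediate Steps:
c(j) = 1/(3 + j) - j
(T(-2, 2) + ((-3 - 3)*(-1 + 1))*c(y(J(2))))**2 = (-3*(-2) + ((-3 - 3)*(-1 + 1))*((1 - 1*(-1)**2 - 3*(-1))/(3 - 1)))**2 = (6 + (-6*0)*((1 - 1*1 + 3)/2))**2 = (6 + 0*((1 - 1 + 3)/2))**2 = (6 + 0*((1/2)*3))**2 = (6 + 0*(3/2))**2 = (6 + 0)**2 = 6**2 = 36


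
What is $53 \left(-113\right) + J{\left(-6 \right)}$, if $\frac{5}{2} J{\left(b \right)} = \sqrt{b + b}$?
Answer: $-5989 + \frac{4 i \sqrt{3}}{5} \approx -5989.0 + 1.3856 i$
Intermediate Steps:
$J{\left(b \right)} = \frac{2 \sqrt{2} \sqrt{b}}{5}$ ($J{\left(b \right)} = \frac{2 \sqrt{b + b}}{5} = \frac{2 \sqrt{2 b}}{5} = \frac{2 \sqrt{2} \sqrt{b}}{5}$)
$53 \left(-113\right) + J{\left(-6 \right)} = 53 \left(-113\right) + \frac{2 \sqrt{2} \sqrt{-6}}{5} = -5989 + \frac{2 \sqrt{2} i \sqrt{6}}{5} = -5989 + \frac{4 i \sqrt{3}}{5}$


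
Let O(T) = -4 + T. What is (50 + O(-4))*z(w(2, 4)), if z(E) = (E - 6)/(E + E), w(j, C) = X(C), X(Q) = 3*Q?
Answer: 21/2 ≈ 10.500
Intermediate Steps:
w(j, C) = 3*C
z(E) = (-6 + E)/(2*E) (z(E) = (-6 + E)/((2*E)) = (-6 + E)*(1/(2*E)) = (-6 + E)/(2*E))
(50 + O(-4))*z(w(2, 4)) = (50 + (-4 - 4))*((-6 + 3*4)/(2*((3*4)))) = (50 - 8)*((½)*(-6 + 12)/12) = 42*((½)*(1/12)*6) = 42*(¼) = 21/2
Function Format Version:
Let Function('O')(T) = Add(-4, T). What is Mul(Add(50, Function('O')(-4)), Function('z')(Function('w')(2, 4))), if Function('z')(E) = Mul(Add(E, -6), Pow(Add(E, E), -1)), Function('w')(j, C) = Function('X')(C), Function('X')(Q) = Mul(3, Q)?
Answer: Rational(21, 2) ≈ 10.500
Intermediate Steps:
Function('w')(j, C) = Mul(3, C)
Function('z')(E) = Mul(Rational(1, 2), Pow(E, -1), Add(-6, E)) (Function('z')(E) = Mul(Add(-6, E), Pow(Mul(2, E), -1)) = Mul(Add(-6, E), Mul(Rational(1, 2), Pow(E, -1))) = Mul(Rational(1, 2), Pow(E, -1), Add(-6, E)))
Mul(Add(50, Function('O')(-4)), Function('z')(Function('w')(2, 4))) = Mul(Add(50, Add(-4, -4)), Mul(Rational(1, 2), Pow(Mul(3, 4), -1), Add(-6, Mul(3, 4)))) = Mul(Add(50, -8), Mul(Rational(1, 2), Pow(12, -1), Add(-6, 12))) = Mul(42, Mul(Rational(1, 2), Rational(1, 12), 6)) = Mul(42, Rational(1, 4)) = Rational(21, 2)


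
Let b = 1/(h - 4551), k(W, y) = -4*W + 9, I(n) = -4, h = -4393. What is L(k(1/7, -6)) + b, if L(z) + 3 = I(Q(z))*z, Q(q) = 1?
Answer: -2298615/62608 ≈ -36.714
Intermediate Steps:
k(W, y) = 9 - 4*W
L(z) = -3 - 4*z
b = -1/8944 (b = 1/(-4393 - 4551) = 1/(-8944) = -1/8944 ≈ -0.00011181)
L(k(1/7, -6)) + b = (-3 - 4*(9 - 4/7)) - 1/8944 = (-3 - 4*59/7) - 1/8944 = (-3 - 236/7) - 1/8944 = -257/7 - 1/8944 = -2298615/62608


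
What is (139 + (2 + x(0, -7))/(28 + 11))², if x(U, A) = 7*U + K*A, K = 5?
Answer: 3225616/169 ≈ 19087.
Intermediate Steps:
x(U, A) = 5*A + 7*U (x(U, A) = 7*U + 5*A = 5*A + 7*U)
(139 + (2 + x(0, -7))/(28 + 11))² = (139 + (2 + (5*(-7) + 7*0))/(28 + 11))² = (139 + (2 + (-35 + 0))/39)² = (139 + (2 - 35)*(1/39))² = (139 - 33*1/39)² = (139 - 11/13)² = (1796/13)² = 3225616/169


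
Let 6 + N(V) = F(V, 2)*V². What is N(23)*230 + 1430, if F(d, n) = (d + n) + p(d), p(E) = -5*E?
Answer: -10950250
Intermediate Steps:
F(d, n) = n - 4*d (F(d, n) = (d + n) - 5*d = n - 4*d)
N(V) = -6 + V²*(2 - 4*V) (N(V) = -6 + (2 - 4*V)*V² = -6 + V²*(2 - 4*V))
N(23)*230 + 1430 = (-6 + 2*23²*(1 - 2*23))*230 + 1430 = (-6 + 2*529*(1 - 46))*230 + 1430 = (-6 + 2*529*(-45))*230 + 1430 = (-6 - 47610)*230 + 1430 = -47616*230 + 1430 = -10951680 + 1430 = -10950250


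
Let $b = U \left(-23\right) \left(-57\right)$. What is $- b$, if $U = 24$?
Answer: $-31464$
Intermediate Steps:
$b = 31464$ ($b = 24 \left(-23\right) \left(-57\right) = \left(-552\right) \left(-57\right) = 31464$)
$- b = \left(-1\right) 31464 = -31464$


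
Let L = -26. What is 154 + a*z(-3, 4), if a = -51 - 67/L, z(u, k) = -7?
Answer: 12817/26 ≈ 492.96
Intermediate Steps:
a = -1259/26 (a = -51 - 67/(-26) = -51 - 67*(-1)/26 = -51 - 1*(-67/26) = -51 + 67/26 = -1259/26 ≈ -48.423)
154 + a*z(-3, 4) = 154 - 1259/26*(-7) = 154 + 8813/26 = 12817/26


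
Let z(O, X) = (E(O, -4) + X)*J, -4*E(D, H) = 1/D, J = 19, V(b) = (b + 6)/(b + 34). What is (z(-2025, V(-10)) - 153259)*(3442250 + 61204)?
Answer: -724878372562679/1350 ≈ -5.3695e+11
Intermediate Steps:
V(b) = (6 + b)/(34 + b)
E(D, H) = -1/(4*D)
z(O, X) = 19*X - 19/(4*O) (z(O, X) = (-1/(4*O) + X)*19 = (X - 1/(4*O))*19 = 19*X - 19/(4*O))
(z(-2025, V(-10)) - 153259)*(3442250 + 61204) = ((19*((6 - 10)/(34 - 10)) - 19/4/(-2025)) - 153259)*(3442250 + 61204) = ((19*(-4/24) - 19/4*(-1/2025)) - 153259)*3503454 = ((19*((1/24)*(-4)) + 19/8100) - 153259)*3503454 = ((19*(-⅙) + 19/8100) - 153259)*3503454 = ((-19/6 + 19/8100) - 153259)*3503454 = (-25631/8100 - 153259)*3503454 = -1241423531/8100*3503454 = -724878372562679/1350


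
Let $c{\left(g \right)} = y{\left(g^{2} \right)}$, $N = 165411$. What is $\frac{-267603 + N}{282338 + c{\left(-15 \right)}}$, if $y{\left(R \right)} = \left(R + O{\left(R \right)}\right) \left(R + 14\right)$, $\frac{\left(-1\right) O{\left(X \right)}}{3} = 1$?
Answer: $- \frac{25548}{83849} \approx -0.30469$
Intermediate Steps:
$O{\left(X \right)} = -3$ ($O{\left(X \right)} = \left(-3\right) 1 = -3$)
$y{\left(R \right)} = \left(-3 + R\right) \left(14 + R\right)$ ($y{\left(R \right)} = \left(R - 3\right) \left(R + 14\right) = \left(-3 + R\right) \left(14 + R\right)$)
$c{\left(g \right)} = -42 + g^{4} + 11 g^{2}$ ($c{\left(g \right)} = -42 + \left(g^{2}\right)^{2} + 11 g^{2} = -42 + g^{4} + 11 g^{2}$)
$\frac{-267603 + N}{282338 + c{\left(-15 \right)}} = \frac{-267603 + 165411}{282338 + \left(-42 + \left(-15\right)^{4} + 11 \left(-15\right)^{2}\right)} = - \frac{102192}{282338 + \left(-42 + 50625 + 11 \cdot 225\right)} = - \frac{102192}{282338 + \left(-42 + 50625 + 2475\right)} = - \frac{102192}{282338 + 53058} = - \frac{102192}{335396} = \left(-102192\right) \frac{1}{335396} = - \frac{25548}{83849}$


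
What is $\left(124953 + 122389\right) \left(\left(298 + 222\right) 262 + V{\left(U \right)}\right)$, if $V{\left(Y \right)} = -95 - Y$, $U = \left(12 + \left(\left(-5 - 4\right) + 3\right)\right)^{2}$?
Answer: $33665472278$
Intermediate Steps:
$U = 36$ ($U = \left(12 + \left(-9 + 3\right)\right)^{2} = \left(12 - 6\right)^{2} = 6^{2} = 36$)
$\left(124953 + 122389\right) \left(\left(298 + 222\right) 262 + V{\left(U \right)}\right) = \left(124953 + 122389\right) \left(\left(298 + 222\right) 262 - 131\right) = 247342 \left(520 \cdot 262 - 131\right) = 247342 \left(136240 - 131\right) = 247342 \cdot 136109 = 33665472278$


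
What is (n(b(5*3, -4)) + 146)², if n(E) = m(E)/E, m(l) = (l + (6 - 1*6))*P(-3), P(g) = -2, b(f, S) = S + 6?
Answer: 20736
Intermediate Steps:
b(f, S) = 6 + S
m(l) = -2*l (m(l) = (l + (6 - 1*6))*(-2) = (l + (6 - 6))*(-2) = (l + 0)*(-2) = l*(-2) = -2*l)
n(E) = -2 (n(E) = (-2*E)/E = -2)
(n(b(5*3, -4)) + 146)² = (-2 + 146)² = 144² = 20736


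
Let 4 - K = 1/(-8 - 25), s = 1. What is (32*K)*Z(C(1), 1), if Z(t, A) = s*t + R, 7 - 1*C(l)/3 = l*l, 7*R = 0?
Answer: 25536/11 ≈ 2321.5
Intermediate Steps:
R = 0 (R = (1/7)*0 = 0)
C(l) = 21 - 3*l**2 (C(l) = 21 - 3*l*l = 21 - 3*l**2)
Z(t, A) = t (Z(t, A) = 1*t + 0 = t + 0 = t)
K = 133/33 (K = 4 - 1/(-8 - 25) = 4 - 1/(-33) = 4 - 1*(-1/33) = 4 + 1/33 = 133/33 ≈ 4.0303)
(32*K)*Z(C(1), 1) = (32*(133/33))*(21 - 3*1**2) = 4256*(21 - 3*1)/33 = 4256*(21 - 3)/33 = (4256/33)*18 = 25536/11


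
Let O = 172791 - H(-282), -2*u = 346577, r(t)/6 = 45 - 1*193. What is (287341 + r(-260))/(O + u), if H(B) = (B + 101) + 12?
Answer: -572906/657 ≈ -872.00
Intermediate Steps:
r(t) = -888 (r(t) = 6*(45 - 1*193) = 6*(45 - 193) = 6*(-148) = -888)
H(B) = 113 + B (H(B) = (101 + B) + 12 = 113 + B)
u = -346577/2 (u = -1/2*346577 = -346577/2 ≈ -1.7329e+5)
O = 172960 (O = 172791 - (113 - 282) = 172791 - 1*(-169) = 172791 + 169 = 172960)
(287341 + r(-260))/(O + u) = (287341 - 888)/(172960 - 346577/2) = 286453/(-657/2) = 286453*(-2/657) = -572906/657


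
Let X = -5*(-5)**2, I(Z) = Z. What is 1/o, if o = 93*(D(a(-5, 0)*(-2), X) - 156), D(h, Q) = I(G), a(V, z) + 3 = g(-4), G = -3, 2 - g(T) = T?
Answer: -1/14787 ≈ -6.7627e-5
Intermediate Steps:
g(T) = 2 - T
a(V, z) = 3 (a(V, z) = -3 + (2 - 1*(-4)) = -3 + (2 + 4) = -3 + 6 = 3)
X = -125 (X = -5*25 = -125)
D(h, Q) = -3
o = -14787 (o = 93*(-3 - 156) = 93*(-159) = -14787)
1/o = 1/(-14787) = -1/14787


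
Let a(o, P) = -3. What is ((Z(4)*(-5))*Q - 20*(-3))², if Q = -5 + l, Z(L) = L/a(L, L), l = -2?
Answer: 1600/9 ≈ 177.78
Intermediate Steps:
Z(L) = -L/3 (Z(L) = L/(-3) = L*(-⅓) = -L/3)
Q = -7 (Q = -5 - 2 = -7)
((Z(4)*(-5))*Q - 20*(-3))² = ((-⅓*4*(-5))*(-7) - 20*(-3))² = (-4/3*(-5)*(-7) + 60)² = ((20/3)*(-7) + 60)² = (-140/3 + 60)² = (40/3)² = 1600/9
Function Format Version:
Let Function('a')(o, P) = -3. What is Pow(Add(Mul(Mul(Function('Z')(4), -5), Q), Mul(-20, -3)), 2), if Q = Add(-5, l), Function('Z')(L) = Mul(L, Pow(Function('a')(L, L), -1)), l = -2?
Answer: Rational(1600, 9) ≈ 177.78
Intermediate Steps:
Function('Z')(L) = Mul(Rational(-1, 3), L) (Function('Z')(L) = Mul(L, Pow(-3, -1)) = Mul(L, Rational(-1, 3)) = Mul(Rational(-1, 3), L))
Q = -7 (Q = Add(-5, -2) = -7)
Pow(Add(Mul(Mul(Function('Z')(4), -5), Q), Mul(-20, -3)), 2) = Pow(Add(Mul(Mul(Mul(Rational(-1, 3), 4), -5), -7), Mul(-20, -3)), 2) = Pow(Add(Mul(Mul(Rational(-4, 3), -5), -7), 60), 2) = Pow(Add(Mul(Rational(20, 3), -7), 60), 2) = Pow(Add(Rational(-140, 3), 60), 2) = Pow(Rational(40, 3), 2) = Rational(1600, 9)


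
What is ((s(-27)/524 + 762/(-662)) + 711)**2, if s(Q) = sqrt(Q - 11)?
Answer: 7579149003179141/15041410568 + 117480*I*sqrt(38)/43361 ≈ 5.0389e+5 + 16.702*I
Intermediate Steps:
s(Q) = sqrt(-11 + Q)
((s(-27)/524 + 762/(-662)) + 711)**2 = ((sqrt(-11 - 27)/524 + 762/(-662)) + 711)**2 = ((sqrt(-38)*(1/524) + 762*(-1/662)) + 711)**2 = (((I*sqrt(38))*(1/524) - 381/331) + 711)**2 = ((I*sqrt(38)/524 - 381/331) + 711)**2 = ((-381/331 + I*sqrt(38)/524) + 711)**2 = (234960/331 + I*sqrt(38)/524)**2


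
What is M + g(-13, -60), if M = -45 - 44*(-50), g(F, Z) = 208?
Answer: 2363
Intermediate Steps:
M = 2155 (M = -45 + 2200 = 2155)
M + g(-13, -60) = 2155 + 208 = 2363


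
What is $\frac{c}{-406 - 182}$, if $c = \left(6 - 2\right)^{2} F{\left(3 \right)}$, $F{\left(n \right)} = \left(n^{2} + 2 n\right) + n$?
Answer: $- \frac{24}{49} \approx -0.4898$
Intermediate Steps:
$F{\left(n \right)} = n^{2} + 3 n$
$c = 288$ ($c = \left(6 - 2\right)^{2} \cdot 3 \left(3 + 3\right) = 4^{2} \cdot 3 \cdot 6 = 16 \cdot 18 = 288$)
$\frac{c}{-406 - 182} = \frac{288}{-406 - 182} = \frac{288}{-588} = 288 \left(- \frac{1}{588}\right) = - \frac{24}{49}$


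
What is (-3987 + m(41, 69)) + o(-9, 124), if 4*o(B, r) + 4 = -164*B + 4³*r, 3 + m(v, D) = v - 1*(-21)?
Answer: -1576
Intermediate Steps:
m(v, D) = 18 + v (m(v, D) = -3 + (v - 1*(-21)) = -3 + (v + 21) = -3 + (21 + v) = 18 + v)
o(B, r) = -1 - 41*B + 16*r (o(B, r) = -1 + (-164*B + 4³*r)/4 = -1 + (-164*B + 64*r)/4 = -1 + (-41*B + 16*r) = -1 - 41*B + 16*r)
(-3987 + m(41, 69)) + o(-9, 124) = (-3987 + (18 + 41)) + (-1 - 41*(-9) + 16*124) = (-3987 + 59) + (-1 + 369 + 1984) = -3928 + 2352 = -1576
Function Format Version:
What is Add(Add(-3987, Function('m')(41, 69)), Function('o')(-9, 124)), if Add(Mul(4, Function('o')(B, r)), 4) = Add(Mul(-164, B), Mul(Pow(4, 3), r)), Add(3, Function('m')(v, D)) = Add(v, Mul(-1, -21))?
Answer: -1576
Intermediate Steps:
Function('m')(v, D) = Add(18, v) (Function('m')(v, D) = Add(-3, Add(v, Mul(-1, -21))) = Add(-3, Add(v, 21)) = Add(-3, Add(21, v)) = Add(18, v))
Function('o')(B, r) = Add(-1, Mul(-41, B), Mul(16, r)) (Function('o')(B, r) = Add(-1, Mul(Rational(1, 4), Add(Mul(-164, B), Mul(Pow(4, 3), r)))) = Add(-1, Mul(Rational(1, 4), Add(Mul(-164, B), Mul(64, r)))) = Add(-1, Add(Mul(-41, B), Mul(16, r))) = Add(-1, Mul(-41, B), Mul(16, r)))
Add(Add(-3987, Function('m')(41, 69)), Function('o')(-9, 124)) = Add(Add(-3987, Add(18, 41)), Add(-1, Mul(-41, -9), Mul(16, 124))) = Add(Add(-3987, 59), Add(-1, 369, 1984)) = Add(-3928, 2352) = -1576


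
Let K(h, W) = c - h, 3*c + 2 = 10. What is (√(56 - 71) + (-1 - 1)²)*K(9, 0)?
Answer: -76/3 - 19*I*√15/3 ≈ -25.333 - 24.529*I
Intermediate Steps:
c = 8/3 (c = -⅔ + (⅓)*10 = -⅔ + 10/3 = 8/3 ≈ 2.6667)
K(h, W) = 8/3 - h
(√(56 - 71) + (-1 - 1)²)*K(9, 0) = (√(56 - 71) + (-1 - 1)²)*(8/3 - 1*9) = (√(-15) + (-2)²)*(8/3 - 9) = (I*√15 + 4)*(-19/3) = (4 + I*√15)*(-19/3) = -76/3 - 19*I*√15/3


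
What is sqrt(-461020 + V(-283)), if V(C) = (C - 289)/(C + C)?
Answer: 3*I*sqrt(4102505538)/283 ≈ 678.98*I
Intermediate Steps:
V(C) = (-289 + C)/(2*C) (V(C) = (-289 + C)/((2*C)) = (-289 + C)*(1/(2*C)) = (-289 + C)/(2*C))
sqrt(-461020 + V(-283)) = sqrt(-461020 + (1/2)*(-289 - 283)/(-283)) = sqrt(-461020 + (1/2)*(-1/283)*(-572)) = sqrt(-461020 + 286/283) = sqrt(-130468374/283) = 3*I*sqrt(4102505538)/283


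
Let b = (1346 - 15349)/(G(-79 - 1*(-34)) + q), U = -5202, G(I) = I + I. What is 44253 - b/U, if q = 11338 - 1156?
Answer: 2323219823749/52498584 ≈ 44253.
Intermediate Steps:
G(I) = 2*I
q = 10182
b = -14003/10092 (b = (1346 - 15349)/(2*(-79 - 1*(-34)) + 10182) = -14003/(2*(-79 + 34) + 10182) = -14003/(2*(-45) + 10182) = -14003/(-90 + 10182) = -14003/10092 ≈ -1.3875)
44253 - b/U = 44253 - (-14003)/(10092*(-5202)) = 44253 - (-14003)*(-1)/(10092*5202) = 44253 - 1*14003/52498584 = 44253 - 14003/52498584 = 2323219823749/52498584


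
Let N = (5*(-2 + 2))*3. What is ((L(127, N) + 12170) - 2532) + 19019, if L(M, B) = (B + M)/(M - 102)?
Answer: 716552/25 ≈ 28662.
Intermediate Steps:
N = 0 (N = (5*0)*3 = 0*3 = 0)
L(M, B) = (B + M)/(-102 + M)
((L(127, N) + 12170) - 2532) + 19019 = (((0 + 127)/(-102 + 127) + 12170) - 2532) + 19019 = ((127/25 + 12170) - 2532) + 19019 = (304377/25 - 2532) + 19019 = 241077/25 + 19019 = 716552/25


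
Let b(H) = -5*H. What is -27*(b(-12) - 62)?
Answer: 54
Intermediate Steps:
-27*(b(-12) - 62) = -27*(-5*(-12) - 62) = -27*(60 - 62) = -27*(-2) = 54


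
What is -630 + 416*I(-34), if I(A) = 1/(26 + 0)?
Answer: -614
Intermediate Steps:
I(A) = 1/26
-630 + 416*I(-34) = -630 + 416*(1/26) = -630 + 16 = -614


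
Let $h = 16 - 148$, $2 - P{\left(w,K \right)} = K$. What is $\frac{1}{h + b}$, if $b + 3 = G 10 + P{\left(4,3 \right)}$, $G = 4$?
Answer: $- \frac{1}{96} \approx -0.010417$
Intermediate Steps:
$P{\left(w,K \right)} = 2 - K$
$h = -132$ ($h = 16 - 148 = -132$)
$b = 36$ ($b = -3 + \left(4 \cdot 10 + \left(2 - 3\right)\right) = -3 + \left(40 + \left(2 - 3\right)\right) = -3 + \left(40 - 1\right) = -3 + 39 = 36$)
$\frac{1}{h + b} = \frac{1}{-132 + 36} = \frac{1}{-96} = - \frac{1}{96}$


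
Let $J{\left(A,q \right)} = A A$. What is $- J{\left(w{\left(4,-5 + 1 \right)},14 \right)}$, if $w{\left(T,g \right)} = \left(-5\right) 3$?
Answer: $-225$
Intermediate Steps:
$w{\left(T,g \right)} = -15$
$J{\left(A,q \right)} = A^{2}$
$- J{\left(w{\left(4,-5 + 1 \right)},14 \right)} = - \left(-15\right)^{2} = \left(-1\right) 225 = -225$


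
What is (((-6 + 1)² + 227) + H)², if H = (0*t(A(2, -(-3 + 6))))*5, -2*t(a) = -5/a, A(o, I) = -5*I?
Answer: 63504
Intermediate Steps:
t(a) = 5/(2*a) (t(a) = -(-5)/(2*a) = 5/(2*a))
H = 0 (H = (0*(5/(2*((-(-5)*(-3 + 6))))))*5 = (0*(5/(2*((-(-5)*3)))))*5 = (0*(5/(2*((-5*(-3))))))*5 = (0*((5/2)/15))*5 = (0*((5/2)*(1/15)))*5 = (0*(⅙))*5 = 0*5 = 0)
(((-6 + 1)² + 227) + H)² = (((-6 + 1)² + 227) + 0)² = (((-5)² + 227) + 0)² = ((25 + 227) + 0)² = (252 + 0)² = 252² = 63504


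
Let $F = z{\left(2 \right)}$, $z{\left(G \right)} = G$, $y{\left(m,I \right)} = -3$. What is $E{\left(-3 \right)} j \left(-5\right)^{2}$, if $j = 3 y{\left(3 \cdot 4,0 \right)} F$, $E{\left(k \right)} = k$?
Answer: $1350$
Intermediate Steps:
$F = 2$
$j = -18$ ($j = 3 \left(-3\right) 2 = \left(-9\right) 2 = -18$)
$E{\left(-3 \right)} j \left(-5\right)^{2} = \left(-3\right) \left(-18\right) \left(-5\right)^{2} = 54 \cdot 25 = 1350$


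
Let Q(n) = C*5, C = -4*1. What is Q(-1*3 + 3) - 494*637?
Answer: -314698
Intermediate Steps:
C = -4
Q(n) = -20 (Q(n) = -4*5 = -20)
Q(-1*3 + 3) - 494*637 = -20 - 494*637 = -20 - 314678 = -314698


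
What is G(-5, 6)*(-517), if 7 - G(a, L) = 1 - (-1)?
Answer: -2585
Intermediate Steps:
G(a, L) = 5 (G(a, L) = 7 - (1 - (-1)) = 7 - (1 - 1*(-1)) = 7 - (1 + 1) = 7 - 1*2 = 7 - 2 = 5)
G(-5, 6)*(-517) = 5*(-517) = -2585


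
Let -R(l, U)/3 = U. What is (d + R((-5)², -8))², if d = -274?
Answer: 62500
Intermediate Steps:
R(l, U) = -3*U
(d + R((-5)², -8))² = (-274 - 3*(-8))² = (-274 + 24)² = (-250)² = 62500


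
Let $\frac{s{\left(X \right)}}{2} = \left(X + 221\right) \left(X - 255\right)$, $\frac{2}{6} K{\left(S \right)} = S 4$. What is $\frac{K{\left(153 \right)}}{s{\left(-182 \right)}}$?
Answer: $- \frac{306}{5681} \approx -0.053864$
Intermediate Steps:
$K{\left(S \right)} = 12 S$ ($K{\left(S \right)} = 3 S 4 = 3 \cdot 4 S = 12 S$)
$s{\left(X \right)} = 2 \left(-255 + X\right) \left(221 + X\right)$ ($s{\left(X \right)} = 2 \left(X + 221\right) \left(X - 255\right) = 2 \left(221 + X\right) \left(-255 + X\right) = 2 \left(-255 + X\right) \left(221 + X\right)$)
$\frac{K{\left(153 \right)}}{s{\left(-182 \right)}} = \frac{12 \cdot 153}{-112710 - -12376 + 2 \left(-182\right)^{2}} = \frac{1836}{-112710 + 12376 + 2 \cdot 33124} = \frac{1836}{-112710 + 12376 + 66248} = \frac{1836}{-34086} = 1836 \left(- \frac{1}{34086}\right) = - \frac{306}{5681}$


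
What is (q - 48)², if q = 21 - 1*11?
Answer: 1444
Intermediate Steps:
q = 10 (q = 21 - 11 = 10)
(q - 48)² = (10 - 48)² = (-38)² = 1444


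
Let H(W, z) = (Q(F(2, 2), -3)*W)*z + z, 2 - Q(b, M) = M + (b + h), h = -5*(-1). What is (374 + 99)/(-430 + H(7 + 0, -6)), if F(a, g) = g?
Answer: -43/32 ≈ -1.3438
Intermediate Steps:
h = 5
Q(b, M) = -3 - M - b (Q(b, M) = 2 - (M + (b + 5)) = 2 - (M + (5 + b)) = 2 - (5 + M + b) = 2 + (-5 - M - b) = -3 - M - b)
H(W, z) = z - 2*W*z (H(W, z) = ((-3 - 1*(-3) - 1*2)*W)*z + z = ((-3 + 3 - 2)*W)*z + z = (-2*W)*z + z = -2*W*z + z = z - 2*W*z)
(374 + 99)/(-430 + H(7 + 0, -6)) = (374 + 99)/(-430 - 6*(1 - 2*(7 + 0))) = 473/(-430 - 6*(1 - 2*7)) = 473/(-430 - 6*(1 - 14)) = 473/(-430 - 6*(-13)) = 473/(-430 + 78) = 473/(-352) = 473*(-1/352) = -43/32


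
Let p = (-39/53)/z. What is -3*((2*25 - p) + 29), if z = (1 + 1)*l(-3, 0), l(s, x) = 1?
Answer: -25239/106 ≈ -238.10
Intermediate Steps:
z = 2 (z = (1 + 1)*1 = 2*1 = 2)
p = -39/106 (p = -39/53/2 = -39*1/53*(½) = -39/53*½ = -39/106 ≈ -0.36792)
-3*((2*25 - p) + 29) = -3*((2*25 - 1*(-39/106)) + 29) = -3*((50 + 39/106) + 29) = -3*(5339/106 + 29) = -3*8413/106 = -25239/106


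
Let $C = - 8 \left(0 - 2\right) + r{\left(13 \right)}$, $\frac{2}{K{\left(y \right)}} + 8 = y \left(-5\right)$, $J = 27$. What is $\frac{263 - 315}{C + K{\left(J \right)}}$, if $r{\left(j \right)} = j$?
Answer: $- \frac{7436}{4145} \approx -1.794$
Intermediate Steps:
$K{\left(y \right)} = \frac{2}{-8 - 5 y}$ ($K{\left(y \right)} = \frac{2}{-8 + y \left(-5\right)} = \frac{2}{-8 - 5 y}$)
$C = 29$ ($C = - 8 \left(0 - 2\right) + 13 = \left(-8\right) \left(-2\right) + 13 = 16 + 13 = 29$)
$\frac{263 - 315}{C + K{\left(J \right)}} = \frac{263 - 315}{29 - \frac{2}{8 + 5 \cdot 27}} = \frac{263 - 315}{29 - \frac{2}{8 + 135}} = \frac{1}{29 - \frac{2}{143}} \left(-52\right) = \frac{1}{\frac{4145}{143}} \left(-52\right) = \frac{143}{4145} \left(-52\right) = - \frac{7436}{4145}$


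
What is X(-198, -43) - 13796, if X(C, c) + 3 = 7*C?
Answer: -15185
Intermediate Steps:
X(C, c) = -3 + 7*C
X(-198, -43) - 13796 = (-3 + 7*(-198)) - 13796 = (-3 - 1386) - 13796 = -1389 - 13796 = -15185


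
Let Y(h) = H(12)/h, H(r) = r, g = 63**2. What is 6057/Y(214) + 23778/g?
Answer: 95275837/882 ≈ 1.0802e+5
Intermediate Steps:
g = 3969
Y(h) = 12/h
6057/Y(214) + 23778/g = 6057/((12/214)) + 23778/3969 = 6057/((12*(1/214))) + 23778*(1/3969) = 6057/(6/107) + 2642/441 = 6057*(107/6) + 2642/441 = 216033/2 + 2642/441 = 95275837/882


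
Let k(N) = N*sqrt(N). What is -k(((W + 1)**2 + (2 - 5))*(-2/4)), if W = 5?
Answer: 33*I*sqrt(66)/4 ≈ 67.023*I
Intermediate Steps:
k(N) = N**(3/2)
-k(((W + 1)**2 + (2 - 5))*(-2/4)) = -(((5 + 1)**2 + (2 - 5))*(-2/4))**(3/2) = -((6**2 - 3)*(-2*1/4))**(3/2) = -((36 - 3)*(-1/2))**(3/2) = -(33*(-1/2))**(3/2) = -(-33/2)**(3/2) = -(-33)*I*sqrt(66)/4 = 33*I*sqrt(66)/4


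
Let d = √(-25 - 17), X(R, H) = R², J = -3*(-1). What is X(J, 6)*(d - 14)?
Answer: -126 + 9*I*√42 ≈ -126.0 + 58.327*I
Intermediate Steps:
J = 3
d = I*√42 (d = √(-42) = I*√42 ≈ 6.4807*I)
X(J, 6)*(d - 14) = 3²*(I*√42 - 14) = 9*(-14 + I*√42) = -126 + 9*I*√42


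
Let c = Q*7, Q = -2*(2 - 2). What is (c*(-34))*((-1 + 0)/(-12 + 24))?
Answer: 0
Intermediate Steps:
Q = 0 (Q = -2*0 = 0)
c = 0 (c = 0*7 = 0)
(c*(-34))*((-1 + 0)/(-12 + 24)) = (0*(-34))*((-1 + 0)/(-12 + 24)) = 0*(-1/12) = 0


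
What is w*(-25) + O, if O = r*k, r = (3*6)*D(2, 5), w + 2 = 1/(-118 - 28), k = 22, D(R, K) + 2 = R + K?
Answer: 296405/146 ≈ 2030.2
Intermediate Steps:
D(R, K) = -2 + K + R (D(R, K) = -2 + (R + K) = -2 + (K + R) = -2 + K + R)
w = -293/146 (w = -2 + 1/(-118 - 28) = -2 + 1/(-146) = -2 - 1/146 = -293/146 ≈ -2.0069)
r = 90 (r = (3*6)*(-2 + 5 + 2) = 18*5 = 90)
O = 1980 (O = 90*22 = 1980)
w*(-25) + O = -293/146*(-25) + 1980 = 7325/146 + 1980 = 296405/146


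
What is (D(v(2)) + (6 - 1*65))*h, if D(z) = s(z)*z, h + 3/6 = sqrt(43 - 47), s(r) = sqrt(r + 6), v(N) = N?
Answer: (1 - 4*I)*(59 - 4*sqrt(2))/2 ≈ 26.672 - 106.69*I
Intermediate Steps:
s(r) = sqrt(6 + r)
h = -1/2 + 2*I (h = -1/2 + sqrt(43 - 47) = -1/2 + sqrt(-4) = -1/2 + 2*I ≈ -0.5 + 2.0*I)
D(z) = z*sqrt(6 + z) (D(z) = sqrt(6 + z)*z = z*sqrt(6 + z))
(D(v(2)) + (6 - 1*65))*h = (2*sqrt(6 + 2) + (6 - 1*65))*(-1/2 + 2*I) = (2*sqrt(8) + (6 - 65))*(-1/2 + 2*I) = (2*(2*sqrt(2)) - 59)*(-1/2 + 2*I) = (4*sqrt(2) - 59)*(-1/2 + 2*I) = (-59 + 4*sqrt(2))*(-1/2 + 2*I)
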